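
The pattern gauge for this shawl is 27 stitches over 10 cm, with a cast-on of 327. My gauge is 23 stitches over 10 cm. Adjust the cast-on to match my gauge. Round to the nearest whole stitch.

Cast on 279 stitches.

Scale factor = 23 / 27 = 0.852.
327 × 23 / 27 = 278.56 sts.
→ 279 sts.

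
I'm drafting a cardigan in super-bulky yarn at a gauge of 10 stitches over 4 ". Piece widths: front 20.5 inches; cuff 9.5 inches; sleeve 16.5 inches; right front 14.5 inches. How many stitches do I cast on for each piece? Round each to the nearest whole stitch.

front 51; cuff 24; sleeve 41; right front 36.

Rate = 10/4 = 2.5 sts per in.
front: 20.5 × 2.5 = 51.25 → 51.
cuff: 9.5 × 2.5 = 23.75 → 24.
sleeve: 16.5 × 2.5 = 41.25 → 41.
right front: 14.5 × 2.5 = 36.25 → 36.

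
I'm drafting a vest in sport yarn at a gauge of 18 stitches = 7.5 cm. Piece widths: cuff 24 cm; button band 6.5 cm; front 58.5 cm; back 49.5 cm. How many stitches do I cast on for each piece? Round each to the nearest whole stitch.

cuff 58; button band 16; front 140; back 119.

Rate = 18/7.5 = 2.4 sts per cm.
cuff: 24 × 2.4 = 57.60 → 58.
button band: 6.5 × 2.4 = 15.60 → 16.
front: 58.5 × 2.4 = 140.40 → 140.
back: 49.5 × 2.4 = 118.80 → 119.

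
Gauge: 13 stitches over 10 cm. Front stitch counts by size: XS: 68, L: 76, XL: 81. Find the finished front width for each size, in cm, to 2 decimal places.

13/10 = 1.3 sts per cm.
XS: 68 / 1.3 = 52.308 → 52.31 cm.
L: 76 / 1.3 = 58.462 → 58.46 cm.
XL: 81 / 1.3 = 62.308 → 62.31 cm.

XS 52.31 cm; L 58.46 cm; XL 62.31 cm.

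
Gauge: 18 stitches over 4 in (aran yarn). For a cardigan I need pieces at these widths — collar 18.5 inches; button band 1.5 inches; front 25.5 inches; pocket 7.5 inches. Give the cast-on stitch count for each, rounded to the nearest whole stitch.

Rate = 18/4 = 4.5 sts per in.
collar: 18.5 × 4.5 = 83.25 → 83.
button band: 1.5 × 4.5 = 6.75 → 7.
front: 25.5 × 4.5 = 114.75 → 115.
pocket: 7.5 × 4.5 = 33.75 → 34.

collar 83; button band 7; front 115; pocket 34.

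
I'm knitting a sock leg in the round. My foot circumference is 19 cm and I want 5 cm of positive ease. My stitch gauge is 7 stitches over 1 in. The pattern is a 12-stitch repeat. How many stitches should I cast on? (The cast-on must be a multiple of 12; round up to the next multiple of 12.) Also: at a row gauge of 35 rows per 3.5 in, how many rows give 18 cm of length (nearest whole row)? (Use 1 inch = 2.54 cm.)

Cast on 72 stitches; work 71 rows.

Finished = 19 + 5 = 24 cm.
24 cm × 1/2.54 = 9.45 inches.
7/1 = 7 sts per in; 9.45 × 7 = 66.14 sts.
Next multiple of 12 → 72.
18 cm = 7.09 inches; × 10 = 70.87 → 71 rows.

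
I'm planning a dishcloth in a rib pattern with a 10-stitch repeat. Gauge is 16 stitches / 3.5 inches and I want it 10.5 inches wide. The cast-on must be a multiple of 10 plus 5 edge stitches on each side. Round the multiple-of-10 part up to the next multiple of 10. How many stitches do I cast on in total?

16 / 3.5 = 4.571 sts per inch.
10.5 × 4.571 = 48.00 sts.
Less 10 edge sts → 38.00 for the repeat.
Next multiple of 10: 40.
Add back 10 edge sts → 50.

Cast on 50 stitches.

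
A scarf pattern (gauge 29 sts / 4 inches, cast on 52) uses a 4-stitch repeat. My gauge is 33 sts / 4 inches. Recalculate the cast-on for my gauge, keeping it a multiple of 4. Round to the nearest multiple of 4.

Cast on 60 stitches.

52 × 33 / 29 = 59.17.
Nearest multiple of 4: 60.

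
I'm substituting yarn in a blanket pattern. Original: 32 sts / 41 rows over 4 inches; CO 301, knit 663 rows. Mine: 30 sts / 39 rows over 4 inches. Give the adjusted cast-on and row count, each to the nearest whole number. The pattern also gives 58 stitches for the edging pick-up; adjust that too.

Cast on 282 stitches; work 631 rows; edging pick-up 54 stitches.

Stitches: 301 × 30/32 = 282.19 → 282.
Rows: 663 × 39/41 = 630.66 → 631.
edging pick-up: 58 × 30/32 = 54.38 → 54.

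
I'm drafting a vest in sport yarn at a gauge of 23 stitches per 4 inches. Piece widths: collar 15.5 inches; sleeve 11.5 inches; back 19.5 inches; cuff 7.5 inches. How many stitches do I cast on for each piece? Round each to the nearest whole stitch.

Rate = 23/4 = 5.75 sts per in.
collar: 15.5 × 5.75 = 89.12 → 89.
sleeve: 11.5 × 5.75 = 66.12 → 66.
back: 19.5 × 5.75 = 112.12 → 112.
cuff: 7.5 × 5.75 = 43.12 → 43.

collar 89; sleeve 66; back 112; cuff 43.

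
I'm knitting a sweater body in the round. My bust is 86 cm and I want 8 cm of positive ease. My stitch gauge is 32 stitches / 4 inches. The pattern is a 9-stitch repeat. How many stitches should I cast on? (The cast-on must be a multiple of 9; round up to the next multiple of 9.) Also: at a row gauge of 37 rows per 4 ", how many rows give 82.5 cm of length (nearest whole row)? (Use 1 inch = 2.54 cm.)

Cast on 297 stitches; work 300 rows.

Finished = 86 + 8 = 94 cm.
94 cm × 1/2.54 = 37.01 inches.
32/4 = 8 sts per in; 37.01 × 8 = 296.06 sts.
Next multiple of 9 → 297.
82.5 cm = 32.48 inches; × 9.25 = 300.44 → 300 rows.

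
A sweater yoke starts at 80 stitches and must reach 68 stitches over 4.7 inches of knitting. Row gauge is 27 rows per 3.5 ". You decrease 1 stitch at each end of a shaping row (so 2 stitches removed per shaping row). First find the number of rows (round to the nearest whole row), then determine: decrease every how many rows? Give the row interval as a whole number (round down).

Rows = 4.7 × 7.714 = 36.3 → 36 rows.
Stitches to remove: 12 → 6 shaping rows (at 2 st each).
36 / 6 = 6.00 → every 6 rows.

Decrease every 6th row.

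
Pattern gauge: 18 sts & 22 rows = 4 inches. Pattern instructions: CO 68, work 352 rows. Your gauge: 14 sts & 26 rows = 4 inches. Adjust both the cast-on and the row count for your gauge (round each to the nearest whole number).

Cast on 53 stitches; work 416 rows.

Stitches: 68 × 14/18 = 52.89 → 53.
Rows: 352 × 26/22 = 416.00 → 416.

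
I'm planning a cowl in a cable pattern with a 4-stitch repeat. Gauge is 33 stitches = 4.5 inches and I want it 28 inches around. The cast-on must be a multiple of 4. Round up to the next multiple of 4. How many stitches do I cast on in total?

Cast on 208 stitches.

33 / 4.5 = 7.333 sts per inch.
28 × 7.333 = 205.33 sts.
Next multiple of 4: 208.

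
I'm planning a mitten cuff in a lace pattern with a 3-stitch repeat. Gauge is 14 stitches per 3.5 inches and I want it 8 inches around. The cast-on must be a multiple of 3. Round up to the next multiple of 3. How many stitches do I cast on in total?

Cast on 33 stitches.

14 / 3.5 = 4 sts per inch.
8 × 4 = 32.00 sts.
Next multiple of 3: 33.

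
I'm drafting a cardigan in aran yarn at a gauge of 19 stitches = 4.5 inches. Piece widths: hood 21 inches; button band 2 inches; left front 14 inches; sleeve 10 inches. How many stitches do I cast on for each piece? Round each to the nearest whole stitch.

hood 89; button band 8; left front 59; sleeve 42.

Rate = 19/4.5 = 4.222 sts per in.
hood: 21 × 4.222 = 88.67 → 89.
button band: 2 × 4.222 = 8.44 → 8.
left front: 14 × 4.222 = 59.11 → 59.
sleeve: 10 × 4.222 = 42.22 → 42.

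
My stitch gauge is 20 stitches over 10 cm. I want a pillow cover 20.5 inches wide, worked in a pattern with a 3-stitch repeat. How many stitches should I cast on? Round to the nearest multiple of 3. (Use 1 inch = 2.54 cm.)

CO 105 sts.

20.5 in = 20.5 × 2.54 = 52.07 cm.
20 / 10 = 2 sts/cm.
52.07 × 2 = 104.14 sts.
→ 105.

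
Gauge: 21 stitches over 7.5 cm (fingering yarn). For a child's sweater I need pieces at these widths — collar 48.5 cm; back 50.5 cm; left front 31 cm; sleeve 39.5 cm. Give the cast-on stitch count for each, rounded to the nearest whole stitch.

Rate = 21/7.5 = 2.8 sts per cm.
collar: 48.5 × 2.8 = 135.80 → 136.
back: 50.5 × 2.8 = 141.40 → 141.
left front: 31 × 2.8 = 86.80 → 87.
sleeve: 39.5 × 2.8 = 110.60 → 111.

collar 136; back 141; left front 87; sleeve 111.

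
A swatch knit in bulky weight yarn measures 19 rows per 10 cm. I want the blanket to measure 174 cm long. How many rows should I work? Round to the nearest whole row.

19 rows / 10 cm = 1.9 rows per cm.
174 × 1.9 = 330.60 rows.
Round to nearest → 331.

Knit 331 rows.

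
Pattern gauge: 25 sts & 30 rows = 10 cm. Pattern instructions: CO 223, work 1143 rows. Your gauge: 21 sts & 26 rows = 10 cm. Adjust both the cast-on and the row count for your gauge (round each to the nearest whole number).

Stitches: 223 × 21/25 = 187.32 → 187.
Rows: 1143 × 26/30 = 990.60 → 991.

Cast on 187 stitches; work 991 rows.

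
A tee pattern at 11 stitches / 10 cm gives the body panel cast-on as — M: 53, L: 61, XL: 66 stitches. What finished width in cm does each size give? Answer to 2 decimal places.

M 48.18 cm; L 55.45 cm; XL 60.00 cm.

11/10 = 1.1 sts per cm.
M: 53 / 1.1 = 48.182 → 48.18 cm.
L: 61 / 1.1 = 55.455 → 55.45 cm.
XL: 66 / 1.1 = 60.000 → 60.00 cm.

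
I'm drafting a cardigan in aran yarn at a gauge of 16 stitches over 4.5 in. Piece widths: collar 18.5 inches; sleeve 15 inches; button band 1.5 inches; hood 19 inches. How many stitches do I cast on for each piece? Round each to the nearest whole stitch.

collar 66; sleeve 53; button band 5; hood 68.

Rate = 16/4.5 = 3.556 sts per in.
collar: 18.5 × 3.556 = 65.78 → 66.
sleeve: 15 × 3.556 = 53.33 → 53.
button band: 1.5 × 3.556 = 5.33 → 5.
hood: 19 × 3.556 = 67.56 → 68.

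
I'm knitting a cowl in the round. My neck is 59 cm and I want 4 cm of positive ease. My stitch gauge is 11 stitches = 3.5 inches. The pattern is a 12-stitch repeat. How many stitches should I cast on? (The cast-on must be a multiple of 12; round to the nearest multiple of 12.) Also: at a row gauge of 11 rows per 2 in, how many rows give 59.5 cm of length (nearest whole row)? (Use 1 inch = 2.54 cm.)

Cast on 72 stitches; work 129 rows.

Finished = 59 + 4 = 63 cm.
63 cm × 1/2.54 = 24.80 inches.
11/3.5 = 3.143 sts per in; 24.80 × 3.143 = 77.95 sts.
Nearest multiple of 12 → 72.
59.5 cm = 23.43 inches; × 5.5 = 128.84 → 129 rows.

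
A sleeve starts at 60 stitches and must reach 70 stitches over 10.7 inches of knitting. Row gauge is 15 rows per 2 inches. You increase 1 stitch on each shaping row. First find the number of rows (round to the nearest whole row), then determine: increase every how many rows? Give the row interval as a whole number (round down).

Rows = 10.7 × 7.5 = 80.2 → 80 rows.
Stitches to add: 10 → 10 shaping rows (at 1 st each).
80 / 10 = 8.00 → every 8 rows.

Increase every 8th row.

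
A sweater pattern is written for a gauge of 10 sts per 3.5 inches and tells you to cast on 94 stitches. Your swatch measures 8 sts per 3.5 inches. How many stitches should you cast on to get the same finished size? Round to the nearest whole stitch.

Scale factor = 8 / 10 = 0.800.
94 × 8 / 10 = 75.20 sts.
→ 75 sts.

Cast on 75 stitches.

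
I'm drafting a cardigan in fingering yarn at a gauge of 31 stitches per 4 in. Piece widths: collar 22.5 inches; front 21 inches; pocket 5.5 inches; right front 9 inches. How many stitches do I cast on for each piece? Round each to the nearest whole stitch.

Rate = 31/4 = 7.75 sts per in.
collar: 22.5 × 7.75 = 174.38 → 174.
front: 21 × 7.75 = 162.75 → 163.
pocket: 5.5 × 7.75 = 42.62 → 43.
right front: 9 × 7.75 = 69.75 → 70.

collar 174; front 163; pocket 43; right front 70.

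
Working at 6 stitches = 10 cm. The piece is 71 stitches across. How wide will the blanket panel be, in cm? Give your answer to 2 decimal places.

6 stitches / 10 cm = 0.6 stitches per cm.
71 / 0.6 = 118.333 cm.

118.33 cm.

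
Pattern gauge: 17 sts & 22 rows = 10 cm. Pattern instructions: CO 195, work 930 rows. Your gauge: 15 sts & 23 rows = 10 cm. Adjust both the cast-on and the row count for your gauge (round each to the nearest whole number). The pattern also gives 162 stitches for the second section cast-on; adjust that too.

Cast on 172 stitches; work 972 rows; second section cast-on 143 stitches.

Stitches: 195 × 15/17 = 172.06 → 172.
Rows: 930 × 23/22 = 972.27 → 972.
second section cast-on: 162 × 15/17 = 142.94 → 143.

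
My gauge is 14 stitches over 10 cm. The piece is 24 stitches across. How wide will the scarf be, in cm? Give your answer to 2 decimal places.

14 stitches / 10 cm = 1.4 stitches per cm.
24 / 1.4 = 17.143 cm.

17.14 cm.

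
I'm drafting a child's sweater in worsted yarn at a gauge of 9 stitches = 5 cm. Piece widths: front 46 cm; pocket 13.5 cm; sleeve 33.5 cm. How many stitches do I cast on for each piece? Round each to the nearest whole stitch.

front 83; pocket 24; sleeve 60.

Rate = 9/5 = 1.8 sts per cm.
front: 46 × 1.8 = 82.80 → 83.
pocket: 13.5 × 1.8 = 24.30 → 24.
sleeve: 33.5 × 1.8 = 60.30 → 60.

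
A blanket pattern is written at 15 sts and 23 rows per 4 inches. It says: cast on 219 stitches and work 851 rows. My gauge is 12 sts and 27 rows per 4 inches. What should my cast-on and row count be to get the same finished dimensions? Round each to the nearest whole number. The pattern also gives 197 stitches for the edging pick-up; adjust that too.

Stitches: 219 × 12/15 = 175.20 → 175.
Rows: 851 × 27/23 = 999.00 → 999.
edging pick-up: 197 × 12/15 = 157.60 → 158.

Cast on 175 stitches; work 999 rows; edging pick-up 158 stitches.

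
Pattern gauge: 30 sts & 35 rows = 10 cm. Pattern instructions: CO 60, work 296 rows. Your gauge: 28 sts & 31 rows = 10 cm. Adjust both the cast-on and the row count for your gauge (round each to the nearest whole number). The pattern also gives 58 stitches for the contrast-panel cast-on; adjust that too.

Stitches: 60 × 28/30 = 56.00 → 56.
Rows: 296 × 31/35 = 262.17 → 262.
contrast-panel cast-on: 58 × 28/30 = 54.13 → 54.

Cast on 56 stitches; work 262 rows; contrast-panel cast-on 54 stitches.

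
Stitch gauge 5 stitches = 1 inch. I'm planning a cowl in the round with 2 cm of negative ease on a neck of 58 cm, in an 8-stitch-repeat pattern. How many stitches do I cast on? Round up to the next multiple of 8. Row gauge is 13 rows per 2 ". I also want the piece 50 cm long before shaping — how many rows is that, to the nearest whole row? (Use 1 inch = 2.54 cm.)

Cast on 112 stitches; work 128 rows.

Finished = 58 − 2 = 56 cm.
56 cm × 1/2.54 = 22.05 inches.
5/1 = 5 sts per in; 22.05 × 5 = 110.24 sts.
Next multiple of 8 → 112.
50 cm = 19.69 inches; × 6.5 = 127.95 → 128 rows.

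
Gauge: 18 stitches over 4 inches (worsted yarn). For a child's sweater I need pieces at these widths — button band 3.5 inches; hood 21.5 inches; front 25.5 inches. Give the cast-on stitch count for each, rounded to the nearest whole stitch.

button band 16; hood 97; front 115.

Rate = 18/4 = 4.5 sts per in.
button band: 3.5 × 4.5 = 15.75 → 16.
hood: 21.5 × 4.5 = 96.75 → 97.
front: 25.5 × 4.5 = 114.75 → 115.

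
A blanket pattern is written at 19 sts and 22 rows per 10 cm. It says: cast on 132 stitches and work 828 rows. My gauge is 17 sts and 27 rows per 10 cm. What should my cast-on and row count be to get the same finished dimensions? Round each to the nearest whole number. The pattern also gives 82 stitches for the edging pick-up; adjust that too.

Stitches: 132 × 17/19 = 118.11 → 118.
Rows: 828 × 27/22 = 1016.18 → 1016.
edging pick-up: 82 × 17/19 = 73.37 → 73.

Cast on 118 stitches; work 1016 rows; edging pick-up 73 stitches.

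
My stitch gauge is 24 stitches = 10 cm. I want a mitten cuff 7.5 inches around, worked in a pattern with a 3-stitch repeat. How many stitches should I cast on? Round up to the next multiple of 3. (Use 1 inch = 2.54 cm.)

Cast on 48 stitches.

7.5 in = 7.5 × 2.54 = 19.05 cm.
24 / 10 = 2.4 sts/cm.
19.05 × 2.4 = 45.72 sts.
→ 48.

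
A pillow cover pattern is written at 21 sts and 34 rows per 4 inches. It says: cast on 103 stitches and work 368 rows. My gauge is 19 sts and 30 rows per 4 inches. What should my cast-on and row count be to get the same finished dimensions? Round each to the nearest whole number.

Stitches: 103 × 19/21 = 93.19 → 93.
Rows: 368 × 30/34 = 324.71 → 325.

Cast on 93 stitches; work 325 rows.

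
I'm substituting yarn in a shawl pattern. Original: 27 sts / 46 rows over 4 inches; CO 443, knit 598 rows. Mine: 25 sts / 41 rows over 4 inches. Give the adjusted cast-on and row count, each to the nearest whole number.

Stitches: 443 × 25/27 = 410.19 → 410.
Rows: 598 × 41/46 = 533.00 → 533.

Cast on 410 stitches; work 533 rows.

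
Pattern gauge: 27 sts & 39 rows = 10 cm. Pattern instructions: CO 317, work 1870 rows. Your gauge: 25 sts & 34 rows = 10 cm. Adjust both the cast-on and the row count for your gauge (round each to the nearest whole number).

Stitches: 317 × 25/27 = 293.52 → 294.
Rows: 1870 × 34/39 = 1630.26 → 1630.

Cast on 294 stitches; work 1630 rows.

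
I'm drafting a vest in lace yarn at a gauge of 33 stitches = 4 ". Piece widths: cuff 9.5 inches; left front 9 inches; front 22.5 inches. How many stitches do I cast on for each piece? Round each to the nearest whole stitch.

cuff 78; left front 74; front 186.

Rate = 33/4 = 8.25 sts per in.
cuff: 9.5 × 8.25 = 78.38 → 78.
left front: 9 × 8.25 = 74.25 → 74.
front: 22.5 × 8.25 = 185.62 → 186.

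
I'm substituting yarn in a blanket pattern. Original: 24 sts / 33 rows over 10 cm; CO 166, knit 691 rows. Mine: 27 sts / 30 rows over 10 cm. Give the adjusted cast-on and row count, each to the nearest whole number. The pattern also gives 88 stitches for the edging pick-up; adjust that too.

Cast on 187 stitches; work 628 rows; edging pick-up 99 stitches.

Stitches: 166 × 27/24 = 186.75 → 187.
Rows: 691 × 30/33 = 628.18 → 628.
edging pick-up: 88 × 27/24 = 99.00 → 99.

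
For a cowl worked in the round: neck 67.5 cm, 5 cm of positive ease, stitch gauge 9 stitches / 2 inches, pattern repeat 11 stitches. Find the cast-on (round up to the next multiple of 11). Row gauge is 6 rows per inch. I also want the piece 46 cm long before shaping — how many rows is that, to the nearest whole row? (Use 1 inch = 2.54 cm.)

Cast on 132 stitches; work 109 rows.

Finished = 67.5 + 5 = 72.5 cm.
72.5 cm × 1/2.54 = 28.54 inches.
9/2 = 4.5 sts per in; 28.54 × 4.5 = 128.44 sts.
Next multiple of 11 → 132.
46 cm = 18.11 inches; × 6 = 108.66 → 109 rows.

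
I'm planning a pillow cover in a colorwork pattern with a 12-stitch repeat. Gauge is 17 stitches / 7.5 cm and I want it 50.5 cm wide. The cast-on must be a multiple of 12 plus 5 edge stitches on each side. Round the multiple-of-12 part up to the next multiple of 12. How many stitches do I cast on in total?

CO 118 sts.

17 / 7.5 = 2.267 sts per cm.
50.5 × 2.267 = 114.47 sts.
Less 10 edge sts → 104.47 for the repeat.
Next multiple of 12: 108.
Add back 10 edge sts → 118.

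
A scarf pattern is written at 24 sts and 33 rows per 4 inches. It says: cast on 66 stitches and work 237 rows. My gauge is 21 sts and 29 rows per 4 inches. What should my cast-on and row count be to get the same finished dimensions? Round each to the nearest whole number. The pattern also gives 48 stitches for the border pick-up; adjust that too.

Cast on 58 stitches; work 208 rows; border pick-up 42 stitches.

Stitches: 66 × 21/24 = 57.75 → 58.
Rows: 237 × 29/33 = 208.27 → 208.
border pick-up: 48 × 21/24 = 42.00 → 42.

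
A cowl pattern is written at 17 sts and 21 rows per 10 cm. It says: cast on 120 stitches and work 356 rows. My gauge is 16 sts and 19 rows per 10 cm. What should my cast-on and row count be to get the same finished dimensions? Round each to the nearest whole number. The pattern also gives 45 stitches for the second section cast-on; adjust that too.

Stitches: 120 × 16/17 = 112.94 → 113.
Rows: 356 × 19/21 = 322.10 → 322.
second section cast-on: 45 × 16/17 = 42.35 → 42.

Cast on 113 stitches; work 322 rows; second section cast-on 42 stitches.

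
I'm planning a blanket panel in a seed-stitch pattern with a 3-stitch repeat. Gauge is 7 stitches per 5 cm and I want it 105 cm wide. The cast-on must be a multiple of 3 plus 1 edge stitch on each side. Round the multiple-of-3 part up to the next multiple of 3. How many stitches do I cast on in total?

7 / 5 = 1.4 sts per cm.
105 × 1.4 = 147.00 sts.
Less 2 edge sts → 145.00 for the repeat.
Next multiple of 3: 147.
Add back 2 edge sts → 149.

149 stitches.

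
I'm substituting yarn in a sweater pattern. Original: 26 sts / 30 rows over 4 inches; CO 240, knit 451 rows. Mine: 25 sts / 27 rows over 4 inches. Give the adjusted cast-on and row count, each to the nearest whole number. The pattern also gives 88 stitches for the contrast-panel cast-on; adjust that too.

Stitches: 240 × 25/26 = 230.77 → 231.
Rows: 451 × 27/30 = 405.90 → 406.
contrast-panel cast-on: 88 × 25/26 = 84.62 → 85.

Cast on 231 stitches; work 406 rows; contrast-panel cast-on 85 stitches.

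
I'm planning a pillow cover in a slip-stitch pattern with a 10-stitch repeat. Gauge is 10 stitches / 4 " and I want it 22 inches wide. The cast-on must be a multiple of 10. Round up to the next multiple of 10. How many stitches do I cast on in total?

10 / 4 = 2.5 sts per inch.
22 × 2.5 = 55.00 sts.
Next multiple of 10: 60.

60 stitches.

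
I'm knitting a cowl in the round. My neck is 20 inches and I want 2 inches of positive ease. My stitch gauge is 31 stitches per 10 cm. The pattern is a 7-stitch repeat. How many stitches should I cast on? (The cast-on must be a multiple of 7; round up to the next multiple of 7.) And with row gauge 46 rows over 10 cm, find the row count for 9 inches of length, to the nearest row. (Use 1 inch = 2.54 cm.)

Finished = 20 + 2 = 22 inches.
22 inches × 2.54 = 55.88 cm.
31/10 = 3.1 sts per cm; 55.88 × 3.1 = 173.23 sts.
Next multiple of 7 → 175.
9 inches = 22.86 cm; × 4.6 = 105.16 → 105 rows.

Cast on 175 stitches; work 105 rows.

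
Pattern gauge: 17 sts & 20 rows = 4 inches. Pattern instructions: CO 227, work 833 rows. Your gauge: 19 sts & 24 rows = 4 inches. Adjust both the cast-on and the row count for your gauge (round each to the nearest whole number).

Cast on 254 stitches; work 1000 rows.

Stitches: 227 × 19/17 = 253.71 → 254.
Rows: 833 × 24/20 = 999.60 → 1000.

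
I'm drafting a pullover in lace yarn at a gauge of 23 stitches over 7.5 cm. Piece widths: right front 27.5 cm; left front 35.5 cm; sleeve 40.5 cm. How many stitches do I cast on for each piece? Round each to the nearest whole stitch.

right front 84; left front 109; sleeve 124.

Rate = 23/7.5 = 3.067 sts per cm.
right front: 27.5 × 3.067 = 84.33 → 84.
left front: 35.5 × 3.067 = 108.87 → 109.
sleeve: 40.5 × 3.067 = 124.20 → 124.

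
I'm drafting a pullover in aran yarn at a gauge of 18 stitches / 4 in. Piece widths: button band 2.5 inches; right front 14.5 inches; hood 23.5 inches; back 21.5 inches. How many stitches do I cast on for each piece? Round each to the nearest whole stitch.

button band 11; right front 65; hood 106; back 97.

Rate = 18/4 = 4.5 sts per in.
button band: 2.5 × 4.5 = 11.25 → 11.
right front: 14.5 × 4.5 = 65.25 → 65.
hood: 23.5 × 4.5 = 105.75 → 106.
back: 21.5 × 4.5 = 96.75 → 97.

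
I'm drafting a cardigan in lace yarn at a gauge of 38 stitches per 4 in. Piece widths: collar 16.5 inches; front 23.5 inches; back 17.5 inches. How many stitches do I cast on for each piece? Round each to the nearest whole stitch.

Rate = 38/4 = 9.5 sts per in.
collar: 16.5 × 9.5 = 156.75 → 157.
front: 23.5 × 9.5 = 223.25 → 223.
back: 17.5 × 9.5 = 166.25 → 166.

collar 157; front 223; back 166.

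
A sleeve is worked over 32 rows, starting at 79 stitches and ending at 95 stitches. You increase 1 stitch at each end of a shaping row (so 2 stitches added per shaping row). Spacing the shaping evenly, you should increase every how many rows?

Increase every 4th row.

Stitches to add: |95 − 79| = 16.
Shaping rows needed: 16 / 2 = 8.
32 rows / 8 = every 4 rows.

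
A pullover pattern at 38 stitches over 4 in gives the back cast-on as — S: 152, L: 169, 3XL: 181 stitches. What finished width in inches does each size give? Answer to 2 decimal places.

38/4 = 9.5 sts per in.
S: 152 / 9.5 = 16.000 → 16.00 in.
L: 169 / 9.5 = 17.789 → 17.79 in.
3XL: 181 / 9.5 = 19.053 → 19.05 in.

S 16.00 inches; L 17.79 inches; 3XL 19.05 inches.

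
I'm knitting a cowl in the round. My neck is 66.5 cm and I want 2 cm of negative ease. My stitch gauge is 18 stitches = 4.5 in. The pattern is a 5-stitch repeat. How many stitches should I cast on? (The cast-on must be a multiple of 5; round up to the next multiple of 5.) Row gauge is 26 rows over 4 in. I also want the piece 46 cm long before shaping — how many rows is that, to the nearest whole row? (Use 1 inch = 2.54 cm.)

Cast on 105 stitches; work 118 rows.

Finished = 66.5 − 2 = 64.5 cm.
64.5 cm × 1/2.54 = 25.39 inches.
18/4.5 = 4 sts per in; 25.39 × 4 = 101.57 sts.
Next multiple of 5 → 105.
46 cm = 18.11 inches; × 6.5 = 117.72 → 118 rows.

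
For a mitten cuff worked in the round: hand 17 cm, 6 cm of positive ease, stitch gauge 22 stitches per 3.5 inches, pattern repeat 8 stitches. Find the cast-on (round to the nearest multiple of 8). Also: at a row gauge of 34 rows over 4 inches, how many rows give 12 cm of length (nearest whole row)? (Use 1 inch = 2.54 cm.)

Cast on 56 stitches; work 40 rows.

Finished = 17 + 6 = 23 cm.
23 cm × 1/2.54 = 9.06 inches.
22/3.5 = 6.286 sts per in; 9.06 × 6.286 = 56.92 sts.
Nearest multiple of 8 → 56.
12 cm = 4.72 inches; × 8.5 = 40.16 → 40 rows.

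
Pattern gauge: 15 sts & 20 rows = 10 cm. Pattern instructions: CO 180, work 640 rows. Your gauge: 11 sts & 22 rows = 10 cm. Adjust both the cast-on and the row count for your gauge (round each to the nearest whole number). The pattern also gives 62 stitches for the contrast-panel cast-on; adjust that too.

Cast on 132 stitches; work 704 rows; contrast-panel cast-on 45 stitches.

Stitches: 180 × 11/15 = 132.00 → 132.
Rows: 640 × 22/20 = 704.00 → 704.
contrast-panel cast-on: 62 × 11/15 = 45.47 → 45.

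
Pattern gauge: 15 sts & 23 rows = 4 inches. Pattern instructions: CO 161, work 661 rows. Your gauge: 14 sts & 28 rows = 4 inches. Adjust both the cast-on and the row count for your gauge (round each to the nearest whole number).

Stitches: 161 × 14/15 = 150.27 → 150.
Rows: 661 × 28/23 = 804.70 → 805.

Cast on 150 stitches; work 805 rows.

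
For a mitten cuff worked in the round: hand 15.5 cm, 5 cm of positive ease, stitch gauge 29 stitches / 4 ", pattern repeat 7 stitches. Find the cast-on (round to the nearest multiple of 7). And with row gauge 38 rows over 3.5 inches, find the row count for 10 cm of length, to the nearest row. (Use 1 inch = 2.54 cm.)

Finished = 15.5 + 5 = 20.5 cm.
20.5 cm × 1/2.54 = 8.07 inches.
29/4 = 7.25 sts per in; 8.07 × 7.25 = 58.51 sts.
Nearest multiple of 7 → 56.
10 cm = 3.94 inches; × 10.857 = 42.74 → 43 rows.

Cast on 56 stitches; work 43 rows.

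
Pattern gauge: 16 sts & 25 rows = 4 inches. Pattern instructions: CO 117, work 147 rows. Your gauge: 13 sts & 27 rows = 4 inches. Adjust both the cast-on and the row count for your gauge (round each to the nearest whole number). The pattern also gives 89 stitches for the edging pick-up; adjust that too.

Cast on 95 stitches; work 159 rows; edging pick-up 72 stitches.

Stitches: 117 × 13/16 = 95.06 → 95.
Rows: 147 × 27/25 = 158.76 → 159.
edging pick-up: 89 × 13/16 = 72.31 → 72.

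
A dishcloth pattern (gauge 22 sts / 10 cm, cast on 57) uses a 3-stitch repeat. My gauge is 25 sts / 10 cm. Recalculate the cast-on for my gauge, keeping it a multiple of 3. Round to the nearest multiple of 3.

Cast on 66 stitches.

57 × 25 / 22 = 64.77.
Nearest multiple of 3: 66.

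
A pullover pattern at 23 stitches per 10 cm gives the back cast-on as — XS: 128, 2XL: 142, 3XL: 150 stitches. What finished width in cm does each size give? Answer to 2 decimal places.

XS 55.65 cm; 2XL 61.74 cm; 3XL 65.22 cm.

23/10 = 2.3 sts per cm.
XS: 128 / 2.3 = 55.652 → 55.65 cm.
2XL: 142 / 2.3 = 61.739 → 61.74 cm.
3XL: 150 / 2.3 = 65.217 → 65.22 cm.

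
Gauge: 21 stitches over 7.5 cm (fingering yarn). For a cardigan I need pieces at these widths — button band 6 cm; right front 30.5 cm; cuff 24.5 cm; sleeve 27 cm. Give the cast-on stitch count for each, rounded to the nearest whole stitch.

button band 17; right front 85; cuff 69; sleeve 76.

Rate = 21/7.5 = 2.8 sts per cm.
button band: 6 × 2.8 = 16.80 → 17.
right front: 30.5 × 2.8 = 85.40 → 85.
cuff: 24.5 × 2.8 = 68.60 → 69.
sleeve: 27 × 2.8 = 75.60 → 76.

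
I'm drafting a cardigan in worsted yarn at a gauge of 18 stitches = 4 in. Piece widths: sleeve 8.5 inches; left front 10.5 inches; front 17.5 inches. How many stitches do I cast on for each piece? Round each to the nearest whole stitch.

sleeve 38; left front 47; front 79.

Rate = 18/4 = 4.5 sts per in.
sleeve: 8.5 × 4.5 = 38.25 → 38.
left front: 10.5 × 4.5 = 47.25 → 47.
front: 17.5 × 4.5 = 78.75 → 79.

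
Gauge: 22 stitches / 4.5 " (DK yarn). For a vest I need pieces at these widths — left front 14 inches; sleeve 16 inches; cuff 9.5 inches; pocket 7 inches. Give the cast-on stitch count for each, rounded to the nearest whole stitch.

Rate = 22/4.5 = 4.889 sts per in.
left front: 14 × 4.889 = 68.44 → 68.
sleeve: 16 × 4.889 = 78.22 → 78.
cuff: 9.5 × 4.889 = 46.44 → 46.
pocket: 7 × 4.889 = 34.22 → 34.

left front 68; sleeve 78; cuff 46; pocket 34.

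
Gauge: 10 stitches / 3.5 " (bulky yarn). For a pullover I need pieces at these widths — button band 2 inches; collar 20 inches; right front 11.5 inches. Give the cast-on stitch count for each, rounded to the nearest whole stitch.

Rate = 10/3.5 = 2.857 sts per in.
button band: 2 × 2.857 = 5.71 → 6.
collar: 20 × 2.857 = 57.14 → 57.
right front: 11.5 × 2.857 = 32.86 → 33.

button band 6; collar 57; right front 33.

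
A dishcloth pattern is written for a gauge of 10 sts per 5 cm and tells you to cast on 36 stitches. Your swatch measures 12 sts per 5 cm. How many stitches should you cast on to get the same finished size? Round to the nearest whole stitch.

Cast on 43 stitches.

Scale factor = 12 / 10 = 1.200.
36 × 12 / 10 = 43.20 sts.
→ 43 sts.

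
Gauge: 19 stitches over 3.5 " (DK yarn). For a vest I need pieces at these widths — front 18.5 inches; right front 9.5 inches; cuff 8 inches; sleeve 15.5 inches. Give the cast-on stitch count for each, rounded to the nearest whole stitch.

Rate = 19/3.5 = 5.429 sts per in.
front: 18.5 × 5.429 = 100.43 → 100.
right front: 9.5 × 5.429 = 51.57 → 52.
cuff: 8 × 5.429 = 43.43 → 43.
sleeve: 15.5 × 5.429 = 84.14 → 84.

front 100; right front 52; cuff 43; sleeve 84.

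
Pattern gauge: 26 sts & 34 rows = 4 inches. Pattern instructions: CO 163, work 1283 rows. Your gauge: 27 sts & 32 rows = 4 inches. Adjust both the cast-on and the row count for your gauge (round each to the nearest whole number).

Stitches: 163 × 27/26 = 169.27 → 169.
Rows: 1283 × 32/34 = 1207.53 → 1208.

Cast on 169 stitches; work 1208 rows.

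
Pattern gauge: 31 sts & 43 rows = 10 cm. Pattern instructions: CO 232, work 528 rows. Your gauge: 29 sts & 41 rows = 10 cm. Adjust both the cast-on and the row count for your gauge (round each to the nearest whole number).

Stitches: 232 × 29/31 = 217.03 → 217.
Rows: 528 × 41/43 = 503.44 → 503.

Cast on 217 stitches; work 503 rows.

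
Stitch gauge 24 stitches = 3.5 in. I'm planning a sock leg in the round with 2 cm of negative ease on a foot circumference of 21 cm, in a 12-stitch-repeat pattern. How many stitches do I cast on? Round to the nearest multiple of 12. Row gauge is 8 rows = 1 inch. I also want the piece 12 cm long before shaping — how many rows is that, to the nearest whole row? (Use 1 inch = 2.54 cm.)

Cast on 48 stitches; work 38 rows.

Finished = 21 − 2 = 19 cm.
19 cm × 1/2.54 = 7.48 inches.
24/3.5 = 6.857 sts per in; 7.48 × 6.857 = 51.29 sts.
Nearest multiple of 12 → 48.
12 cm = 4.72 inches; × 8 = 37.80 → 38 rows.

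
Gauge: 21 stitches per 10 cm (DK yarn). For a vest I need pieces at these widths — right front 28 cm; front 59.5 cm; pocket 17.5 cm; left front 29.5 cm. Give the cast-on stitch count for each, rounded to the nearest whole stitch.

Rate = 21/10 = 2.1 sts per cm.
right front: 28 × 2.1 = 58.80 → 59.
front: 59.5 × 2.1 = 124.95 → 125.
pocket: 17.5 × 2.1 = 36.75 → 37.
left front: 29.5 × 2.1 = 61.95 → 62.

right front 59; front 125; pocket 37; left front 62.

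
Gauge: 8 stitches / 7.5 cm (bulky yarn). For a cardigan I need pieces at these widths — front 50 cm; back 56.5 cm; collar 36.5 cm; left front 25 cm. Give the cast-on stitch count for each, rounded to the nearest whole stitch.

Rate = 8/7.5 = 1.067 sts per cm.
front: 50 × 1.067 = 53.33 → 53.
back: 56.5 × 1.067 = 60.27 → 60.
collar: 36.5 × 1.067 = 38.93 → 39.
left front: 25 × 1.067 = 26.67 → 27.

front 53; back 60; collar 39; left front 27.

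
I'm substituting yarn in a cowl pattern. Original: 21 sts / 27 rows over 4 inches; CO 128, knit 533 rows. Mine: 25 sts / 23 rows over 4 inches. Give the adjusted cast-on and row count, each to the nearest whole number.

Stitches: 128 × 25/21 = 152.38 → 152.
Rows: 533 × 23/27 = 454.04 → 454.

Cast on 152 stitches; work 454 rows.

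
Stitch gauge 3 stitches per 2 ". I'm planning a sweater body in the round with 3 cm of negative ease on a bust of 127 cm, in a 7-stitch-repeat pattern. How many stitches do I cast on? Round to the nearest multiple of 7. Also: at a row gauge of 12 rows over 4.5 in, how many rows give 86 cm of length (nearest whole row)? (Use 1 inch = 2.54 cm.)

Cast on 70 stitches; work 90 rows.

Finished = 127 − 3 = 124 cm.
124 cm × 1/2.54 = 48.82 inches.
3/2 = 1.5 sts per in; 48.82 × 1.5 = 73.23 sts.
Nearest multiple of 7 → 70.
86 cm = 33.86 inches; × 2.667 = 90.29 → 90 rows.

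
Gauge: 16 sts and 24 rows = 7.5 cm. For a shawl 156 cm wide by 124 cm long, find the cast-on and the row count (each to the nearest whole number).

Cast on 333 stitches and work 397 rows.

Stitch gauge = 16/7.5 = 2.133 sts/cm; 156 × 2.133 = 332.80 → 333 sts.
Row gauge = 24/7.5 = 3.2 rows/cm; 124 × 3.2 = 396.80 → 397 rows.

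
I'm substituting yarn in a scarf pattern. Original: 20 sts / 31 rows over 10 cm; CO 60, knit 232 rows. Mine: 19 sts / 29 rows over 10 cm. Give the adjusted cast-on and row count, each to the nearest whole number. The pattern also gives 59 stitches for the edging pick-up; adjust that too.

Cast on 57 stitches; work 217 rows; edging pick-up 56 stitches.

Stitches: 60 × 19/20 = 57.00 → 57.
Rows: 232 × 29/31 = 217.03 → 217.
edging pick-up: 59 × 19/20 = 56.05 → 56.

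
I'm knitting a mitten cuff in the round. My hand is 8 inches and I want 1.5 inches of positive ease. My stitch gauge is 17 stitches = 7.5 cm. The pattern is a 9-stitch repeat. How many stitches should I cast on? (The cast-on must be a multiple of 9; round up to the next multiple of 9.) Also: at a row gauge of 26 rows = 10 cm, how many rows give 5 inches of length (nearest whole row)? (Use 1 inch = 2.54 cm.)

Cast on 63 stitches; work 33 rows.

Finished = 8 + 1.5 = 9.5 inches.
9.5 inches × 2.54 = 24.13 cm.
17/7.5 = 2.267 sts per cm; 24.13 × 2.267 = 54.69 sts.
Next multiple of 9 → 63.
5 inches = 12.70 cm; × 2.6 = 33.02 → 33 rows.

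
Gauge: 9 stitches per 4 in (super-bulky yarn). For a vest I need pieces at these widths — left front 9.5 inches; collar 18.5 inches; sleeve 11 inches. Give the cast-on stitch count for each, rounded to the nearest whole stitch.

Rate = 9/4 = 2.25 sts per in.
left front: 9.5 × 2.25 = 21.38 → 21.
collar: 18.5 × 2.25 = 41.62 → 42.
sleeve: 11 × 2.25 = 24.75 → 25.

left front 21; collar 42; sleeve 25.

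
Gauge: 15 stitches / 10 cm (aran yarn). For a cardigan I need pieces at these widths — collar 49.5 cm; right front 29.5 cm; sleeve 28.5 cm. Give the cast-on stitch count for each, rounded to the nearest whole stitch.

Rate = 15/10 = 1.5 sts per cm.
collar: 49.5 × 1.5 = 74.25 → 74.
right front: 29.5 × 1.5 = 44.25 → 44.
sleeve: 28.5 × 1.5 = 42.75 → 43.

collar 74; right front 44; sleeve 43.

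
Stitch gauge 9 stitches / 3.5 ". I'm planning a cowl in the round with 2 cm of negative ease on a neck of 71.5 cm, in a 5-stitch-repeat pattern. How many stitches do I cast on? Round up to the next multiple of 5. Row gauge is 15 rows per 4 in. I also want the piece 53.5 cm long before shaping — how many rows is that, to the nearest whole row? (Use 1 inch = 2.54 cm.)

Finished = 71.5 − 2 = 69.5 cm.
69.5 cm × 1/2.54 = 27.36 inches.
9/3.5 = 2.571 sts per in; 27.36 × 2.571 = 70.36 sts.
Next multiple of 5 → 75.
53.5 cm = 21.06 inches; × 3.75 = 78.99 → 79 rows.

Cast on 75 stitches; work 79 rows.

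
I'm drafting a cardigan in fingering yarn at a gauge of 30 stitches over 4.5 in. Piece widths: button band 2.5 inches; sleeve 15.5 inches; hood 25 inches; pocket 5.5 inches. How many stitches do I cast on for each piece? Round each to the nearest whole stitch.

Rate = 30/4.5 = 6.667 sts per in.
button band: 2.5 × 6.667 = 16.67 → 17.
sleeve: 15.5 × 6.667 = 103.33 → 103.
hood: 25 × 6.667 = 166.67 → 167.
pocket: 5.5 × 6.667 = 36.67 → 37.

button band 17; sleeve 103; hood 167; pocket 37.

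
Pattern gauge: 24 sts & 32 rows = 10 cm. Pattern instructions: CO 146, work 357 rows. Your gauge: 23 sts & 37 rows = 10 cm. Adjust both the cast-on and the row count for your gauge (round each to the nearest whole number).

Stitches: 146 × 23/24 = 139.92 → 140.
Rows: 357 × 37/32 = 412.78 → 413.

Cast on 140 stitches; work 413 rows.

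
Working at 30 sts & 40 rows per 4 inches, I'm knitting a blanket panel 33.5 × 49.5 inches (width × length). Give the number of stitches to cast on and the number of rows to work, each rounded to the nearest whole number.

Stitch gauge = 30/4 = 7.5 sts/in; 33.5 × 7.5 = 251.25 → 251 sts.
Row gauge = 40/4 = 10 rows/in; 49.5 × 10 = 495.00 → 495 rows.

Cast on 251 stitches and work 495 rows.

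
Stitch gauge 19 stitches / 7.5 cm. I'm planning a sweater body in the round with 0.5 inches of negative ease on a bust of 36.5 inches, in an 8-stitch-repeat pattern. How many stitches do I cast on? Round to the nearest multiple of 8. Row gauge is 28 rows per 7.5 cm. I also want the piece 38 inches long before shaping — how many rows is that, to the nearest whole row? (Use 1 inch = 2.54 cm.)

Finished = 36.5 − 0.5 = 36 inches.
36 inches × 2.54 = 91.44 cm.
19/7.5 = 2.533 sts per cm; 91.44 × 2.533 = 231.65 sts.
Nearest multiple of 8 → 232.
38 inches = 96.52 cm; × 3.733 = 360.34 → 360 rows.

Cast on 232 stitches; work 360 rows.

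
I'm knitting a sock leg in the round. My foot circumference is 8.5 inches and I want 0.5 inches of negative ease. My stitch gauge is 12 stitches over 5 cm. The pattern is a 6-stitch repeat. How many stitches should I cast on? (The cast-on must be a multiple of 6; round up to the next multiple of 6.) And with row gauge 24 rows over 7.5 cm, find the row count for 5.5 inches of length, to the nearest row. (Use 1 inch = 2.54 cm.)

Cast on 54 stitches; work 45 rows.

Finished = 8.5 − 0.5 = 8 inches.
8 inches × 2.54 = 20.32 cm.
12/5 = 2.4 sts per cm; 20.32 × 2.4 = 48.77 sts.
Next multiple of 6 → 54.
5.5 inches = 13.97 cm; × 3.2 = 44.70 → 45 rows.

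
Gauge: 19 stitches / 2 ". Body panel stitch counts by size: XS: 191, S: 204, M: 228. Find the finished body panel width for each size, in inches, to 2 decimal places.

XS 20.11 inches; S 21.47 inches; M 24.00 inches.

19/2 = 9.5 sts per in.
XS: 191 / 9.5 = 20.105 → 20.11 in.
S: 204 / 9.5 = 21.474 → 21.47 in.
M: 228 / 9.5 = 24.000 → 24.00 in.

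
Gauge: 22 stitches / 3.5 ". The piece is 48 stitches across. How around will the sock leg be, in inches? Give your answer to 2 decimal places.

7.64 inches.

22 stitches / 3.5 inch = 6.286 stitches per inch.
48 / 6.286 = 7.636 inches.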